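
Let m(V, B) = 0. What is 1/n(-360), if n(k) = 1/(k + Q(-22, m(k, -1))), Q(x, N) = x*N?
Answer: -360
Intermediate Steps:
Q(x, N) = N*x
n(k) = 1/k (n(k) = 1/(k + 0*(-22)) = 1/(k + 0) = 1/k)
1/n(-360) = 1/(1/(-360)) = 1/(-1/360) = -360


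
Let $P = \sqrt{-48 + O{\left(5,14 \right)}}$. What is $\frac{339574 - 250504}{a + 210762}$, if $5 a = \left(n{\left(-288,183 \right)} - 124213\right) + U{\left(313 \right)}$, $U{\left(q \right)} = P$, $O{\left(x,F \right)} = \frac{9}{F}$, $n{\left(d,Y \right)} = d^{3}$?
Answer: $- \frac{143142548797500}{7379153473659413} - \frac{445350 i \sqrt{9282}}{7379153473659413} \approx -0.019398 - 5.8145 \cdot 10^{-9} i$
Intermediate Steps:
$P = \frac{i \sqrt{9282}}{14}$ ($P = \sqrt{-48 + \frac{9}{14}} = \sqrt{- \frac{663}{14}} = \frac{i \sqrt{9282}}{14} \approx 6.8817 i$)
$U{\left(q \right)} = \frac{i \sqrt{9282}}{14}$
$a = -4802417 + \frac{i \sqrt{9282}}{70}$ ($a = \frac{\left(\left(-288\right)^{3} - 124213\right) + \frac{i \sqrt{9282}}{14}}{5} = \frac{\left(-23887872 - 124213\right) + \frac{i \sqrt{9282}}{14}}{5} = \frac{-24012085 + \frac{i \sqrt{9282}}{14}}{5} = -4802417 + \frac{i \sqrt{9282}}{70} \approx -4.8024 \cdot 10^{6} + 1.3763 i$)
$\frac{339574 - 250504}{a + 210762} = \frac{339574 - 250504}{\left(-4802417 + \frac{i \sqrt{9282}}{70}\right) + 210762} = \frac{89070}{-4591655 + \frac{i \sqrt{9282}}{70}}$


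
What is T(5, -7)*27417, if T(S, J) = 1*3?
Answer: 82251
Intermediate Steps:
T(S, J) = 3
T(5, -7)*27417 = 3*27417 = 82251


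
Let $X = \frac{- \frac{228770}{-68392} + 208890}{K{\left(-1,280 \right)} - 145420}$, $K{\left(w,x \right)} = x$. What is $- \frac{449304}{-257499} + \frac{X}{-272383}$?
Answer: $\frac{13498064913245799439}{7735804025111539344} \approx 1.7449$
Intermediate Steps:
$X = - \frac{1428663365}{992641488}$ ($X = \frac{- \frac{228770}{-68392} + 208890}{280 - 145420} = \frac{\left(-228770\right) \left(- \frac{1}{68392}\right) + 208890}{-145140} = \left(\frac{114385}{34196} + 208890\right) \left(- \frac{1}{145140}\right) = \frac{7143316825}{34196} \left(- \frac{1}{145140}\right) = - \frac{1428663365}{992641488} \approx -1.4393$)
$- \frac{449304}{-257499} + \frac{X}{-272383} = - \frac{449304}{-257499} - \frac{1428663365}{992641488 \left(-272383\right)} = \left(-449304\right) \left(- \frac{1}{257499}\right) - - \frac{1428663365}{270378666425904} = \frac{149768}{85833} + \frac{1428663365}{270378666425904} = \frac{13498064913245799439}{7735804025111539344}$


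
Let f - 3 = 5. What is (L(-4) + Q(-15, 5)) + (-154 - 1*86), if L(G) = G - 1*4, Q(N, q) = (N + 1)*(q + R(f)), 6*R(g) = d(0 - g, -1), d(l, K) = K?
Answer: -947/3 ≈ -315.67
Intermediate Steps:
f = 8 (f = 3 + 5 = 8)
R(g) = -⅙ (R(g) = (⅙)*(-1) = -⅙)
Q(N, q) = (1 + N)*(-⅙ + q) (Q(N, q) = (N + 1)*(q - ⅙) = (1 + N)*(-⅙ + q))
L(G) = -4 + G (L(G) = G - 4 = -4 + G)
(L(-4) + Q(-15, 5)) + (-154 - 1*86) = ((-4 - 4) + (-⅙ + 5 - ⅙*(-15) - 15*5)) + (-154 - 1*86) = (-8 + (-⅙ + 5 + 5/2 - 75)) + (-154 - 86) = (-8 - 203/3) - 240 = -227/3 - 240 = -947/3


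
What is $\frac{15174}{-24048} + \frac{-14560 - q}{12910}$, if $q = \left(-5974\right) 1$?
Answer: $- \frac{11177013}{8623880} \approx -1.2961$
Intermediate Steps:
$q = -5974$
$\frac{15174}{-24048} + \frac{-14560 - q}{12910} = \frac{15174}{-24048} + \frac{-14560 - -5974}{12910} = 15174 \left(- \frac{1}{24048}\right) + \left(-14560 + 5974\right) \frac{1}{12910} = - \frac{843}{1336} - \frac{4293}{6455} = - \frac{11177013}{8623880}$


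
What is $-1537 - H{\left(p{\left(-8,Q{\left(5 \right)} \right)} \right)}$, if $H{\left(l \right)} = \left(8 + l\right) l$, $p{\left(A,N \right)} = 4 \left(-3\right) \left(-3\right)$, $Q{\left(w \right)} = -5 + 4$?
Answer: $-3121$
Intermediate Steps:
$Q{\left(w \right)} = -1$
$p{\left(A,N \right)} = 36$ ($p{\left(A,N \right)} = \left(-12\right) \left(-3\right) = 36$)
$H{\left(l \right)} = l \left(8 + l\right)$
$-1537 - H{\left(p{\left(-8,Q{\left(5 \right)} \right)} \right)} = -1537 - 36 \left(8 + 36\right) = -1537 - 36 \cdot 44 = -1537 - 1584 = -3121$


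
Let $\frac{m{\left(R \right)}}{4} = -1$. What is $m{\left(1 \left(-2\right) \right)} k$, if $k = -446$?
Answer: $1784$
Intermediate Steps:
$m{\left(R \right)} = -4$ ($m{\left(R \right)} = 4 \left(-1\right) = -4$)
$m{\left(1 \left(-2\right) \right)} k = \left(-4\right) \left(-446\right) = 1784$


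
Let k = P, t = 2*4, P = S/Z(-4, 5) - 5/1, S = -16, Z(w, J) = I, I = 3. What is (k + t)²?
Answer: 49/9 ≈ 5.4444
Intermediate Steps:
Z(w, J) = 3
P = -31/3 (P = -16/3 - 5/1 = -16*⅓ - 5*1 = -16/3 - 5 = -31/3 ≈ -10.333)
t = 8
k = -31/3 ≈ -10.333
(k + t)² = (-31/3 + 8)² = (-7/3)² = 49/9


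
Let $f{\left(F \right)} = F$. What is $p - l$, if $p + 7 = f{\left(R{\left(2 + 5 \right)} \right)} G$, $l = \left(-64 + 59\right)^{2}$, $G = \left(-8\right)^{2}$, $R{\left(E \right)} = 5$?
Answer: $288$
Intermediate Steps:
$G = 64$
$l = 25$ ($l = \left(-5\right)^{2} = 25$)
$p = 313$ ($p = -7 + 5 \cdot 64 = -7 + 320 = 313$)
$p - l = 313 - 25 = 288$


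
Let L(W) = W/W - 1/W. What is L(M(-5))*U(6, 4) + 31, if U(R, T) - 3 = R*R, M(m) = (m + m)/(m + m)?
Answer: 31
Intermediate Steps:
M(m) = 1 (M(m) = (2*m)/((2*m)) = (2*m)*(1/(2*m)) = 1)
U(R, T) = 3 + R**2 (U(R, T) = 3 + R*R = 3 + R**2)
L(W) = 1 - 1/W
L(M(-5))*U(6, 4) + 31 = ((-1 + 1)/1)*(3 + 6**2) + 31 = (1*0)*(3 + 36) + 31 = 0*39 + 31 = 0 + 31 = 31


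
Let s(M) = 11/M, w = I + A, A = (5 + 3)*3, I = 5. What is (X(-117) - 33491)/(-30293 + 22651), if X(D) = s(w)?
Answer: 485614/110809 ≈ 4.3824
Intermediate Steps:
A = 24 (A = 8*3 = 24)
w = 29 (w = 5 + 24 = 29)
X(D) = 11/29
(X(-117) - 33491)/(-30293 + 22651) = (11/29 - 33491)/(-30293 + 22651) = -971228/29/(-7642) = -971228/29*(-1/7642) = 485614/110809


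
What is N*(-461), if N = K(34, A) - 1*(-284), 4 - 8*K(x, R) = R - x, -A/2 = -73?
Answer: -249401/2 ≈ -1.2470e+5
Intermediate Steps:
A = 146 (A = -2*(-73) = 146)
K(x, R) = 1/2 - R/8 + x/8 (K(x, R) = 1/2 - (R - x)/8 = 1/2 + (-R/8 + x/8) = 1/2 - R/8 + x/8)
N = 541/2 (N = (1/2 - 1/8*146 + (1/8)*34) - 1*(-284) = (1/2 - 73/4 + 17/4) + 284 = -27/2 + 284 = 541/2 ≈ 270.50)
N*(-461) = (541/2)*(-461) = -249401/2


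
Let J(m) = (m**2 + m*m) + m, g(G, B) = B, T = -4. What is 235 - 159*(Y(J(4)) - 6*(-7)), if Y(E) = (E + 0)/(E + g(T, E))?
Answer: -13045/2 ≈ -6522.5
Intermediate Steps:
J(m) = m + 2*m**2 (J(m) = (m**2 + m**2) + m = 2*m**2 + m = m + 2*m**2)
Y(E) = 1/2 (Y(E) = (E + 0)/(E + E) = E/((2*E)) = E*(1/(2*E)) = 1/2)
235 - 159*(Y(J(4)) - 6*(-7)) = 235 - 159*(1/2 - 6*(-7)) = 235 - 159*(1/2 + 42) = 235 - 159*85/2 = 235 - 13515/2 = -13045/2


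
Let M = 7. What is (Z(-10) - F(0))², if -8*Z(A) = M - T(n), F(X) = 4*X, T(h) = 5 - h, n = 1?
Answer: 9/64 ≈ 0.14063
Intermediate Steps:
Z(A) = -3/8 (Z(A) = -(7 - (5 - 1*1))/8 = -(7 - (5 - 1))/8 = -(7 - 1*4)/8 = -(7 - 4)/8 = -⅛*3 = -3/8)
(Z(-10) - F(0))² = (-3/8 - 4*0)² = (-3/8 - 1*0)² = (-3/8 + 0)² = (-3/8)² = 9/64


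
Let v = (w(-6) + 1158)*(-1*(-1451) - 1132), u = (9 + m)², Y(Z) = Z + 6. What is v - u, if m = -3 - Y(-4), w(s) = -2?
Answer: 368748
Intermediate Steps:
Y(Z) = 6 + Z
m = -5 (m = -3 - (6 - 4) = -3 - 1*2 = -3 - 2 = -5)
u = 16 (u = (9 - 5)² = 4² = 16)
v = 368764 (v = (-2 + 1158)*(-1*(-1451) - 1132) = 1156*(1451 - 1132) = 1156*319 = 368764)
v - u = 368764 - 1*16 = 368764 - 16 = 368748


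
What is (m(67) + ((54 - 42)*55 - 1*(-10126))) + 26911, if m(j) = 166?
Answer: 37863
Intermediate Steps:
(m(67) + ((54 - 42)*55 - 1*(-10126))) + 26911 = (166 + ((54 - 42)*55 - 1*(-10126))) + 26911 = (166 + (12*55 + 10126)) + 26911 = (166 + (660 + 10126)) + 26911 = (166 + 10786) + 26911 = 10952 + 26911 = 37863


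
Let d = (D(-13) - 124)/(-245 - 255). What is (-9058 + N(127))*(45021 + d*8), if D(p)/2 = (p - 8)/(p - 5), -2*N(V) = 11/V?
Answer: -7768967203703/19050 ≈ -4.0782e+8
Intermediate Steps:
N(V) = -11/(2*V)
D(p) = 2*(-8 + p)/(-5 + p) (D(p) = 2*((p - 8)/(p - 5)) = 2*((-8 + p)/(-5 + p)) = 2*(-8 + p)/(-5 + p))
d = 73/300 (d = (2*(-8 - 13)/(-5 - 13) - 124)/(-245 - 255) = (2*(-21)/(-18) - 124)/(-500) = (2*(-1/18)*(-21) - 124)*(-1/500) = (7/3 - 124)*(-1/500) = -365/3*(-1/500) = 73/300 ≈ 0.24333)
(-9058 + N(127))*(45021 + d*8) = (-9058 - 11/2/127)*(45021 + (73/300)*8) = (-9058 - 11/2*1/127)*(45021 + 146/75) = (-9058 - 11/254)*(3376721/75) = -2300743/254*3376721/75 = -7768967203703/19050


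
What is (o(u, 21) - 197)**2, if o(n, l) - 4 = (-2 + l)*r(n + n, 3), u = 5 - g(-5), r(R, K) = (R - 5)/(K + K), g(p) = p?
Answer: 84681/4 ≈ 21170.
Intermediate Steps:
r(R, K) = (-5 + R)/(2*K) (r(R, K) = (-5 + R)/((2*K)) = (-5 + R)*(1/(2*K)) = (-5 + R)/(2*K))
u = 10 (u = 5 - 1*(-5) = 5 + 5 = 10)
o(n, l) = 4 + (-2 + l)*(-5/6 + n/3) (o(n, l) = 4 + (-2 + l)*((1/2)*(-5 + (n + n))/3) = 4 + (-2 + l)*((1/2)*(1/3)*(-5 + 2*n)) = 4 + (-2 + l)*(-5/6 + n/3))
(o(u, 21) - 197)**2 = ((17/3 - 2/3*10 + (1/6)*21*(-5 + 2*10)) - 197)**2 = ((17/3 - 20/3 + (1/6)*21*(-5 + 20)) - 197)**2 = ((17/3 - 20/3 + (1/6)*21*15) - 197)**2 = ((17/3 - 20/3 + 105/2) - 197)**2 = (103/2 - 197)**2 = (-291/2)**2 = 84681/4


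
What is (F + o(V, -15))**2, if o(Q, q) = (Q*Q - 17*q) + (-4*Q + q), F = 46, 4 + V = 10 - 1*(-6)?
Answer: 145924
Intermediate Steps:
V = 12 (V = -4 + (10 - 1*(-6)) = -4 + (10 + 6) = -4 + 16 = 12)
o(Q, q) = Q**2 - 16*q - 4*Q (o(Q, q) = (Q**2 - 17*q) + (q - 4*Q) = Q**2 - 16*q - 4*Q)
(F + o(V, -15))**2 = (46 + (12**2 - 16*(-15) - 4*12))**2 = (46 + (144 + 240 - 48))**2 = (46 + 336)**2 = 382**2 = 145924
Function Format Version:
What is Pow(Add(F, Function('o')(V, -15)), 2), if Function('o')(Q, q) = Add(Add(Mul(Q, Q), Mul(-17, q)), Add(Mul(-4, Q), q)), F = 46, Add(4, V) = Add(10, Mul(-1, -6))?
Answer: 145924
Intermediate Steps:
V = 12 (V = Add(-4, Add(10, Mul(-1, -6))) = Add(-4, Add(10, 6)) = Add(-4, 16) = 12)
Function('o')(Q, q) = Add(Pow(Q, 2), Mul(-16, q), Mul(-4, Q)) (Function('o')(Q, q) = Add(Add(Pow(Q, 2), Mul(-17, q)), Add(q, Mul(-4, Q))) = Add(Pow(Q, 2), Mul(-16, q), Mul(-4, Q)))
Pow(Add(F, Function('o')(V, -15)), 2) = Pow(Add(46, Add(Pow(12, 2), Mul(-16, -15), Mul(-4, 12))), 2) = Pow(Add(46, Add(144, 240, -48)), 2) = Pow(Add(46, 336), 2) = Pow(382, 2) = 145924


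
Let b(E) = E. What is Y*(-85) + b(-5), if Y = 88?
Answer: -7485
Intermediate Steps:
Y*(-85) + b(-5) = 88*(-85) - 5 = -7480 - 5 = -7485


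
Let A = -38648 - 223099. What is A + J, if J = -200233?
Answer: -461980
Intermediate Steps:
A = -261747
A + J = -261747 - 200233 = -461980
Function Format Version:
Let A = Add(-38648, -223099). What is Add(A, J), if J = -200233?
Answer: -461980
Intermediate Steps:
A = -261747
Add(A, J) = Add(-261747, -200233) = -461980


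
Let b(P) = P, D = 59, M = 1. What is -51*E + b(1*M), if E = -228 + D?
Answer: 8620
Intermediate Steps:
E = -169 (E = -228 + 59 = -169)
-51*E + b(1*M) = -51*(-169) + 1*1 = 8619 + 1 = 8620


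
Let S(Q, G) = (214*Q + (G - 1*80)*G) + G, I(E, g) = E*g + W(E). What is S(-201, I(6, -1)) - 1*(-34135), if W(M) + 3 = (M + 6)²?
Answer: -1319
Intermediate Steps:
W(M) = -3 + (6 + M)² (W(M) = -3 + (M + 6)² = -3 + (6 + M)²)
I(E, g) = -3 + (6 + E)² + E*g (I(E, g) = E*g + (-3 + (6 + E)²) = -3 + (6 + E)² + E*g)
S(Q, G) = G + 214*Q + G*(-80 + G) (S(Q, G) = (214*Q + (G - 80)*G) + G = (214*Q + (-80 + G)*G) + G = (214*Q + G*(-80 + G)) + G = G + 214*Q + G*(-80 + G))
S(-201, I(6, -1)) - 1*(-34135) = ((-3 + (6 + 6)² + 6*(-1))² - 79*(-3 + (6 + 6)² + 6*(-1)) + 214*(-201)) - 1*(-34135) = ((-3 + 12² - 6)² - 79*(-3 + 12² - 6) - 43014) + 34135 = ((-3 + 144 - 6)² - 79*(-3 + 144 - 6) - 43014) + 34135 = (135² - 79*135 - 43014) + 34135 = (18225 - 10665 - 43014) + 34135 = -35454 + 34135 = -1319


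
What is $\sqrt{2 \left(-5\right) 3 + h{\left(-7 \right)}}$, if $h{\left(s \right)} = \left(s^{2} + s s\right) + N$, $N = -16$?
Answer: $2 \sqrt{13} \approx 7.2111$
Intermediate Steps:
$h{\left(s \right)} = -16 + 2 s^{2}$ ($h{\left(s \right)} = \left(s^{2} + s s\right) - 16 = \left(s^{2} + s^{2}\right) - 16 = 2 s^{2} - 16 = -16 + 2 s^{2}$)
$\sqrt{2 \left(-5\right) 3 + h{\left(-7 \right)}} = \sqrt{2 \left(-5\right) 3 - \left(16 - 2 \left(-7\right)^{2}\right)} = \sqrt{\left(-10\right) 3 + \left(-16 + 2 \cdot 49\right)} = \sqrt{-30 + \left(-16 + 98\right)} = \sqrt{-30 + 82} = \sqrt{52} = 2 \sqrt{13}$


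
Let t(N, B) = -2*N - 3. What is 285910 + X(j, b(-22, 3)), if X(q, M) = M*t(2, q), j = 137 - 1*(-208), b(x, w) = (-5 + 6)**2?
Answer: 285903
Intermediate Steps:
b(x, w) = 1 (b(x, w) = 1**2 = 1)
t(N, B) = -3 - 2*N
j = 345 (j = 137 + 208 = 345)
X(q, M) = -7*M (X(q, M) = M*(-3 - 2*2) = M*(-3 - 4) = M*(-7) = -7*M)
285910 + X(j, b(-22, 3)) = 285910 - 7*1 = 285910 - 7 = 285903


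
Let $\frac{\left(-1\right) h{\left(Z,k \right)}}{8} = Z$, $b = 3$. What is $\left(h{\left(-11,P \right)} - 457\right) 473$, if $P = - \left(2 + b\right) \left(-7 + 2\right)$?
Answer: $-174537$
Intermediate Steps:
$P = 25$ ($P = - \left(2 + 3\right) \left(-7 + 2\right) = - 5 \left(-5\right) = \left(-1\right) \left(-25\right) = 25$)
$h{\left(Z,k \right)} = - 8 Z$
$\left(h{\left(-11,P \right)} - 457\right) 473 = \left(\left(-8\right) \left(-11\right) - 457\right) 473 = \left(88 - 457\right) 473 = \left(-369\right) 473 = -174537$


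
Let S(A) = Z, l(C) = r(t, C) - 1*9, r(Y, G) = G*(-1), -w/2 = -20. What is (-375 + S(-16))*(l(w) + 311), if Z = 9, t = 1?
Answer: -95892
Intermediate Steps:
w = 40 (w = -2*(-20) = 40)
r(Y, G) = -G
l(C) = -9 - C (l(C) = -C - 1*9 = -C - 9 = -9 - C)
S(A) = 9
(-375 + S(-16))*(l(w) + 311) = (-375 + 9)*((-9 - 1*40) + 311) = -366*((-9 - 40) + 311) = -366*(-49 + 311) = -366*262 = -95892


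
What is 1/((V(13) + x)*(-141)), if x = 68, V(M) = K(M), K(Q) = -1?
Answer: -1/9447 ≈ -0.00010585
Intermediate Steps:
V(M) = -1
1/((V(13) + x)*(-141)) = 1/((-1 + 68)*(-141)) = 1/(67*(-141)) = 1/(-9447) = -1/9447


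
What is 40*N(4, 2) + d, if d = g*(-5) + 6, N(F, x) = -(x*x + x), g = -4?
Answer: -214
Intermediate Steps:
N(F, x) = -x - x**2 (N(F, x) = -(x**2 + x) = -(x + x**2) = -x - x**2)
d = 26 (d = -4*(-5) + 6 = 20 + 6 = 26)
40*N(4, 2) + d = 40*(-1*2*(1 + 2)) + 26 = 40*(-1*2*3) + 26 = 40*(-6) + 26 = -240 + 26 = -214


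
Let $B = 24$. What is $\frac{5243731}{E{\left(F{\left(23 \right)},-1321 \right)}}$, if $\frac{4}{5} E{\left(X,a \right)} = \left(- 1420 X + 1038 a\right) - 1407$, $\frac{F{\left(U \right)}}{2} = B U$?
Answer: $- \frac{20974924}{14701425} \approx -1.4267$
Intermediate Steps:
$F{\left(U \right)} = 48 U$ ($F{\left(U \right)} = 2 \cdot 24 U = 48 U$)
$E{\left(X,a \right)} = - \frac{7035}{4} - 1775 X + \frac{2595 a}{2}$ ($E{\left(X,a \right)} = \frac{5 \left(\left(- 1420 X + 1038 a\right) - 1407\right)}{4} = \frac{5 \left(-1407 - 1420 X + 1038 a\right)}{4} = - \frac{7035}{4} - 1775 X + \frac{2595 a}{2}$)
$\frac{5243731}{E{\left(F{\left(23 \right)},-1321 \right)}} = \frac{5243731}{- \frac{7035}{4} - 1775 \cdot 48 \cdot 23 + \frac{2595}{2} \left(-1321\right)} = \frac{5243731}{- \frac{7035}{4} - 1959600 - \frac{3427995}{2}} = \frac{5243731}{- \frac{14701425}{4}} = 5243731 \left(- \frac{4}{14701425}\right) = - \frac{20974924}{14701425}$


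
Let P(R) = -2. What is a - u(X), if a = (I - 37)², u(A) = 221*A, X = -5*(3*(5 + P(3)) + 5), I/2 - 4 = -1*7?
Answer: 17319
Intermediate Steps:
I = -6 (I = 8 + 2*(-1*7) = 8 + 2*(-7) = 8 - 14 = -6)
X = -70 (X = -5*(3*(5 - 2) + 5) = -5*(3*3 + 5) = -5*(9 + 5) = -5*14 = -70)
a = 1849 (a = (-6 - 37)² = (-43)² = 1849)
a - u(X) = 1849 - 221*(-70) = 1849 - 1*(-15470) = 1849 + 15470 = 17319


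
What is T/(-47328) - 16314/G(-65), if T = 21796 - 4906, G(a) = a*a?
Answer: -140578207/33326800 ≈ -4.2182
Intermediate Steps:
G(a) = a²
T = 16890
T/(-47328) - 16314/G(-65) = 16890/(-47328) - 16314/((-65)²) = 16890*(-1/47328) - 16314/4225 = -2815/7888 - 16314*1/4225 = -2815/7888 - 16314/4225 = -140578207/33326800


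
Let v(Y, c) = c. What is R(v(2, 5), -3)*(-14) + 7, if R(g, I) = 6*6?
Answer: -497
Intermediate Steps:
R(g, I) = 36
R(v(2, 5), -3)*(-14) + 7 = 36*(-14) + 7 = -504 + 7 = -497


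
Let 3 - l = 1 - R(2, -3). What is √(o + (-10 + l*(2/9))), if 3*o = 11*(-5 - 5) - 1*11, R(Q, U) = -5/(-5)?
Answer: I*√447/3 ≈ 7.0475*I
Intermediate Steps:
R(Q, U) = 1 (R(Q, U) = -5*(-⅕) = 1)
l = 3 (l = 3 - (1 - 1*1) = 3 - (1 - 1) = 3 - 1*0 = 3 + 0 = 3)
o = -121/3 (o = (11*(-5 - 5) - 1*11)/3 = (11*(-10) - 11)/3 = (-110 - 11)/3 = (⅓)*(-121) = -121/3 ≈ -40.333)
√(o + (-10 + l*(2/9))) = √(-121/3 + (-10 + 3*(2/9))) = √(-121/3 + (-10 + ⅔)) = √(-121/3 - 28/3) = √(-149/3) = I*√447/3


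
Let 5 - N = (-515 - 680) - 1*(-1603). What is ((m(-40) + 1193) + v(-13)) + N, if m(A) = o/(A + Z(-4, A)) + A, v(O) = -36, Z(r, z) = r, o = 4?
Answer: 7853/11 ≈ 713.91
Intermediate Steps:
m(A) = A + 4/(-4 + A) (m(A) = 4/(A - 4) + A = 4/(-4 + A) + A = A + 4/(-4 + A))
N = -403 (N = 5 - ((-515 - 680) - 1*(-1603)) = 5 - (-1195 + 1603) = 5 - 1*408 = 5 - 408 = -403)
((m(-40) + 1193) + v(-13)) + N = (((4 + (-40)**2 - 4*(-40))/(-4 - 40) + 1193) - 36) - 403 = (((4 + 1600 + 160)/(-44) + 1193) - 36) - 403 = ((-1/44*1764 + 1193) - 36) - 403 = ((-441/11 + 1193) - 36) - 403 = (12682/11 - 36) - 403 = 12286/11 - 403 = 7853/11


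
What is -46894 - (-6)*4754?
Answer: -18370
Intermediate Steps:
-46894 - (-6)*4754 = -46894 - 1*(-28524) = -46894 + 28524 = -18370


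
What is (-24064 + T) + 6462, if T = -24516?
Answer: -42118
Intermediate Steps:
(-24064 + T) + 6462 = (-24064 - 24516) + 6462 = -48580 + 6462 = -42118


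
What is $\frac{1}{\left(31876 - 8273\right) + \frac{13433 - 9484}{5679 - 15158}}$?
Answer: $\frac{9479}{223728888} \approx 4.2368 \cdot 10^{-5}$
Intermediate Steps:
$\frac{1}{\left(31876 - 8273\right) + \frac{13433 - 9484}{5679 - 15158}} = \frac{1}{23603 + \frac{3949}{-9479}} = \frac{1}{23603 + 3949 \left(- \frac{1}{9479}\right)} = \frac{1}{23603 - \frac{3949}{9479}} = \frac{1}{\frac{223728888}{9479}} = \frac{9479}{223728888}$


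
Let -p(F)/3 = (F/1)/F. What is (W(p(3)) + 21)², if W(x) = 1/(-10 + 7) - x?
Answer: 5041/9 ≈ 560.11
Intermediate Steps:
p(F) = -3 (p(F) = -3*F/1/F = -3*F*1/F = -3*F/F = -3*1 = -3)
W(x) = -⅓ - x (W(x) = 1/(-3) - x = -⅓ - x)
(W(p(3)) + 21)² = ((-⅓ - 1*(-3)) + 21)² = ((-⅓ + 3) + 21)² = (8/3 + 21)² = (71/3)² = 5041/9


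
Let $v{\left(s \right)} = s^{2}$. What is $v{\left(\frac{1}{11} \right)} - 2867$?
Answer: $- \frac{346906}{121} \approx -2867.0$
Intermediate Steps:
$v{\left(\frac{1}{11} \right)} - 2867 = \left(\frac{1}{11}\right)^{2} - 2867 = \frac{1}{121} - 2867 = - \frac{346906}{121}$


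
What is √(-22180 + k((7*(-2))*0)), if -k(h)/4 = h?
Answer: 2*I*√5545 ≈ 148.93*I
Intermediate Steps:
k(h) = -4*h
√(-22180 + k((7*(-2))*0)) = √(-22180 - 4*7*(-2)*0) = √(-22180 - (-56)*0) = √(-22180 - 4*0) = √(-22180 + 0) = √(-22180) = 2*I*√5545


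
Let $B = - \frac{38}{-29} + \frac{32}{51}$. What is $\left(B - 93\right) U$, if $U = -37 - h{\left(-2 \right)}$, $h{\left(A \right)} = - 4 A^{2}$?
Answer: $\frac{942767}{493} \approx 1912.3$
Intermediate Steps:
$B = \frac{2866}{1479}$ ($B = \left(-38\right) \left(- \frac{1}{29}\right) + 32 \cdot \frac{1}{51} = \frac{38}{29} + \frac{32}{51} = \frac{2866}{1479} \approx 1.9378$)
$U = -21$ ($U = -37 - - 4 \left(-2\right)^{2} = -37 - \left(-4\right) 4 = -37 - -16 = -37 + 16 = -21$)
$\left(B - 93\right) U = \left(\frac{2866}{1479} - 93\right) \left(-21\right) = \left(- \frac{134681}{1479}\right) \left(-21\right) = \frac{942767}{493}$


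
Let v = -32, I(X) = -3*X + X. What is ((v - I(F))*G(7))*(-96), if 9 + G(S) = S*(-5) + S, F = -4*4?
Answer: -227328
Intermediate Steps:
F = -16
I(X) = -2*X
G(S) = -9 - 4*S (G(S) = -9 + (S*(-5) + S) = -9 + (-5*S + S) = -9 - 4*S)
((v - I(F))*G(7))*(-96) = ((-32 - (-2)*(-16))*(-9 - 4*7))*(-96) = ((-32 - 1*32)*(-9 - 28))*(-96) = ((-32 - 32)*(-37))*(-96) = -64*(-37)*(-96) = 2368*(-96) = -227328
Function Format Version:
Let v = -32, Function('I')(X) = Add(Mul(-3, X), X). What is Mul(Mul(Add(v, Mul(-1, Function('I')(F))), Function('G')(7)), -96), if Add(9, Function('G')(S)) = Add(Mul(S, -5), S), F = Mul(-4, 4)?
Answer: -227328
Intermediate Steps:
F = -16
Function('I')(X) = Mul(-2, X)
Function('G')(S) = Add(-9, Mul(-4, S)) (Function('G')(S) = Add(-9, Add(Mul(S, -5), S)) = Add(-9, Add(Mul(-5, S), S)) = Add(-9, Mul(-4, S)))
Mul(Mul(Add(v, Mul(-1, Function('I')(F))), Function('G')(7)), -96) = Mul(Mul(Add(-32, Mul(-1, Mul(-2, -16))), Add(-9, Mul(-4, 7))), -96) = Mul(Mul(Add(-32, Mul(-1, 32)), Add(-9, -28)), -96) = Mul(Mul(Add(-32, -32), -37), -96) = Mul(Mul(-64, -37), -96) = Mul(2368, -96) = -227328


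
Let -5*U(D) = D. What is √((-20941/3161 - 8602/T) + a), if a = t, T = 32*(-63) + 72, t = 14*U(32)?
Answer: I*√66868064470965/853470 ≈ 9.5812*I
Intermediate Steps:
U(D) = -D/5
t = -448/5 (t = 14*(-⅕*32) = 14*(-32/5) = -448/5 ≈ -89.600)
T = -1944 (T = -2016 + 72 = -1944)
a = -448/5 ≈ -89.600
√((-20941/3161 - 8602/T) + a) = √((-20941/3161 - 8602/(-1944)) - 448/5) = √((-20941*1/3161 - 8602*(-1/1944)) - 448/5) = √((-20941/3161 + 4301/972) - 448/5) = √(-6759191/3072492 - 448/5) = √(-1410272371/15362460) = I*√66868064470965/853470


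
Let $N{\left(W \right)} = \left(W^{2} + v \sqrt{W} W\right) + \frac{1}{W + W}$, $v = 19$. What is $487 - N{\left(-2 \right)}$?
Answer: $\frac{1933}{4} + 38 i \sqrt{2} \approx 483.25 + 53.74 i$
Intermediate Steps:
$N{\left(W \right)} = W^{2} + \frac{1}{2 W} + 19 W^{\frac{3}{2}}$ ($N{\left(W \right)} = \left(W^{2} + 19 \sqrt{W} W\right) + \frac{1}{W + W} = \left(W^{2} + 19 W^{\frac{3}{2}}\right) + \frac{1}{2 W} = W^{2} + \frac{1}{2 W} + 19 W^{\frac{3}{2}}$)
$487 - N{\left(-2 \right)} = 487 - \frac{\frac{1}{2} + \left(-2\right)^{3} + 19 \left(-2\right)^{\frac{5}{2}}}{-2} = 487 - - \frac{\frac{1}{2} - 8 + 19 \cdot 4 i \sqrt{2}}{2} = 487 - - \frac{\frac{1}{2} - 8 + 76 i \sqrt{2}}{2} = 487 - - \frac{- \frac{15}{2} + 76 i \sqrt{2}}{2} = 487 - \left(\frac{15}{4} - 38 i \sqrt{2}\right) = \frac{1933}{4} + 38 i \sqrt{2}$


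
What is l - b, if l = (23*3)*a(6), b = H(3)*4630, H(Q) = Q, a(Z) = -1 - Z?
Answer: -14373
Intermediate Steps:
b = 13890 (b = 3*4630 = 13890)
l = -483 (l = (23*3)*(-1 - 1*6) = 69*(-1 - 6) = 69*(-7) = -483)
l - b = -483 - 1*13890 = -483 - 13890 = -14373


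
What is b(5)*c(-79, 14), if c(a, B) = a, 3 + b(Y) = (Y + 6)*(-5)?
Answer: 4582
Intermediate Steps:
b(Y) = -33 - 5*Y (b(Y) = -3 + (Y + 6)*(-5) = -3 + (6 + Y)*(-5) = -3 + (-30 - 5*Y) = -33 - 5*Y)
b(5)*c(-79, 14) = (-33 - 5*5)*(-79) = (-33 - 25)*(-79) = -58*(-79) = 4582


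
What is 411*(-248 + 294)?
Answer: 18906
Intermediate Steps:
411*(-248 + 294) = 411*46 = 18906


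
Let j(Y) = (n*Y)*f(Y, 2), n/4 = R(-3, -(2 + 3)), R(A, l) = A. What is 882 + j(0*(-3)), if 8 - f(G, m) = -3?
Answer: 882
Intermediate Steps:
f(G, m) = 11 (f(G, m) = 8 - 1*(-3) = 8 + 3 = 11)
n = -12 (n = 4*(-3) = -12)
j(Y) = -132*Y (j(Y) = -12*Y*11 = -132*Y)
882 + j(0*(-3)) = 882 - 0*(-3) = 882 - 132*0 = 882 + 0 = 882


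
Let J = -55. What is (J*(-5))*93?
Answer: 25575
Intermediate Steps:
(J*(-5))*93 = -55*(-5)*93 = 275*93 = 25575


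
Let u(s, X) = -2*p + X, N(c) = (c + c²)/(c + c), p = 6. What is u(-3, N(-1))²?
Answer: 144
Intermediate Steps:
N(c) = (c + c²)/(2*c) (N(c) = (c + c²)/((2*c)) = (c + c²)*(1/(2*c)) = (c + c²)/(2*c))
u(s, X) = -12 + X (u(s, X) = -2*6 + X = -12 + X)
u(-3, N(-1))² = (-12 + (½ + (½)*(-1)))² = (-12 + (½ - ½))² = (-12 + 0)² = (-12)² = 144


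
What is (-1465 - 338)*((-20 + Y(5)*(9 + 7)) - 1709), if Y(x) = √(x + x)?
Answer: 3117387 - 28848*√10 ≈ 3.0262e+6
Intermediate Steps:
Y(x) = √2*√x (Y(x) = √(2*x) = √2*√x)
(-1465 - 338)*((-20 + Y(5)*(9 + 7)) - 1709) = (-1465 - 338)*((-20 + (√2*√5)*(9 + 7)) - 1709) = -1803*((-20 + √10*16) - 1709) = -1803*((-20 + 16*√10) - 1709) = -1803*(-1729 + 16*√10) = 3117387 - 28848*√10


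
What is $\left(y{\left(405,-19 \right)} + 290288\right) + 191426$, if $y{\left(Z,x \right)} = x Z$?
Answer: $474019$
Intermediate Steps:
$y{\left(Z,x \right)} = Z x$
$\left(y{\left(405,-19 \right)} + 290288\right) + 191426 = \left(405 \left(-19\right) + 290288\right) + 191426 = \left(-7695 + 290288\right) + 191426 = 282593 + 191426 = 474019$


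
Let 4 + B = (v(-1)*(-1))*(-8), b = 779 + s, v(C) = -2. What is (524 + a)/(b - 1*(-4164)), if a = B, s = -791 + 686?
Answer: 252/2419 ≈ 0.10418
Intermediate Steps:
s = -105
b = 674 (b = 779 - 105 = 674)
B = -20 (B = -4 - 2*(-1)*(-8) = -4 + 2*(-8) = -4 - 16 = -20)
a = -20
(524 + a)/(b - 1*(-4164)) = (524 - 20)/(674 - 1*(-4164)) = 504/(674 + 4164) = 504/4838 = 504*(1/4838) = 252/2419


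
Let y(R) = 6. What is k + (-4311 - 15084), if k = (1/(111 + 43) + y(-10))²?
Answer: -459116195/23716 ≈ -19359.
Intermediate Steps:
k = 855625/23716 (k = (1/(111 + 43) + 6)² = (1/154 + 6)² = (925/154)² = 855625/23716 ≈ 36.078)
k + (-4311 - 15084) = 855625/23716 + (-4311 - 15084) = 855625/23716 - 19395 = -459116195/23716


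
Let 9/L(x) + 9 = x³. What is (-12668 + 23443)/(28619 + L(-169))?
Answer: 52008963950/138138704333 ≈ 0.37650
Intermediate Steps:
L(x) = 9/(-9 + x³)
(-12668 + 23443)/(28619 + L(-169)) = (-12668 + 23443)/(28619 + 9/(-9 + (-169)³)) = 10775/(28619 + 9/(-9 - 4826809)) = 10775/(28619 + 9/(-4826818)) = 10775/(28619 + 9*(-1/4826818)) = 10775/(28619 - 9/4826818) = 10775/(138138704333/4826818) = 10775*(4826818/138138704333) = 52008963950/138138704333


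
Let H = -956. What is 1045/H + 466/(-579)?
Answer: -1050551/553524 ≈ -1.8979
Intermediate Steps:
1045/H + 466/(-579) = 1045/(-956) + 466/(-579) = 1045*(-1/956) + 466*(-1/579) = -1045/956 - 466/579 = -1050551/553524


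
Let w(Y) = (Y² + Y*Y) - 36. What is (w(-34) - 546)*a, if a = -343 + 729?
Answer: 667780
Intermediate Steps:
w(Y) = -36 + 2*Y² (w(Y) = (Y² + Y²) - 36 = 2*Y² - 36 = -36 + 2*Y²)
a = 386
(w(-34) - 546)*a = ((-36 + 2*(-34)²) - 546)*386 = ((-36 + 2*1156) - 546)*386 = ((-36 + 2312) - 546)*386 = (2276 - 546)*386 = 1730*386 = 667780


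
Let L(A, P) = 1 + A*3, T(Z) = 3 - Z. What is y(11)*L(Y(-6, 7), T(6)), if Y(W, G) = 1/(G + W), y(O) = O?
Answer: 44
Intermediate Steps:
L(A, P) = 1 + 3*A
y(11)*L(Y(-6, 7), T(6)) = 11*(1 + 3/(7 - 6)) = 11*(1 + 3/1) = 11*(1 + 3*1) = 11*(1 + 3) = 11*4 = 44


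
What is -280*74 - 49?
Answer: -20769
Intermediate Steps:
-280*74 - 49 = -20720 - 49 = -20769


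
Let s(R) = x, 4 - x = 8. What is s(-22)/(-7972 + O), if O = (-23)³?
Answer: 4/20139 ≈ 0.00019862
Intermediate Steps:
O = -12167
x = -4 (x = 4 - 1*8 = 4 - 8 = -4)
s(R) = -4
s(-22)/(-7972 + O) = -4/(-7972 - 12167) = -4/(-20139) = -4*(-1/20139) = 4/20139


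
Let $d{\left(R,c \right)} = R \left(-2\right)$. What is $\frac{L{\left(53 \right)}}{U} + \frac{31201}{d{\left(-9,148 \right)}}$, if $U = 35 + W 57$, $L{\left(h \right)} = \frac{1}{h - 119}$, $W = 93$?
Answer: $\frac{1831373893}{1056528} \approx 1733.4$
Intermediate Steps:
$d{\left(R,c \right)} = - 2 R$
$L{\left(h \right)} = \frac{1}{-119 + h}$
$U = 5336$ ($U = 35 + 93 \cdot 57 = 35 + 5301 = 5336$)
$\frac{L{\left(53 \right)}}{U} + \frac{31201}{d{\left(-9,148 \right)}} = \frac{1}{\left(-119 + 53\right) 5336} + \frac{31201}{\left(-2\right) \left(-9\right)} = \frac{1}{-66} \cdot \frac{1}{5336} + \frac{31201}{18} = \left(- \frac{1}{66}\right) \frac{1}{5336} + 31201 \cdot \frac{1}{18} = - \frac{1}{352176} + \frac{31201}{18} = \frac{1831373893}{1056528}$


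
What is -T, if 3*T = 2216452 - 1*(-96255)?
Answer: -2312707/3 ≈ -7.7090e+5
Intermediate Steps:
T = 2312707/3 (T = (2216452 - 1*(-96255))/3 = (2216452 + 96255)/3 = (1/3)*2312707 = 2312707/3 ≈ 7.7090e+5)
-T = -1*2312707/3 = -2312707/3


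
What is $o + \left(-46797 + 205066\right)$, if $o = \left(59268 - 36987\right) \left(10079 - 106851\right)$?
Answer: $-2156018663$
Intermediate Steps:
$o = -2156176932$ ($o = 22281 \left(-96772\right) = -2156176932$)
$o + \left(-46797 + 205066\right) = -2156176932 + \left(-46797 + 205066\right) = -2156176932 + 158269 = -2156018663$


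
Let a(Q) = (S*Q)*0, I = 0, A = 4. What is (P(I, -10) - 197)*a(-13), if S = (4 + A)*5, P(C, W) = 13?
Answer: 0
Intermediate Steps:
S = 40 (S = (4 + 4)*5 = 8*5 = 40)
a(Q) = 0 (a(Q) = (40*Q)*0 = 0)
(P(I, -10) - 197)*a(-13) = (13 - 197)*0 = -184*0 = 0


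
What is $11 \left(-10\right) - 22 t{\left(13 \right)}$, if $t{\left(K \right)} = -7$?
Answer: $44$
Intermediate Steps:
$11 \left(-10\right) - 22 t{\left(13 \right)} = 11 \left(-10\right) - -154 = -110 + 154 = 44$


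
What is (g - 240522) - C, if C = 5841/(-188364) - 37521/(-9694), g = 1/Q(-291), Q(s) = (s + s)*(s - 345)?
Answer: -615798791560562537/2560218863688 ≈ -2.4053e+5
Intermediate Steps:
Q(s) = 2*s*(-345 + s) (Q(s) = (2*s)*(-345 + s) = 2*s*(-345 + s))
g = 1/370152 (g = 1/(2*(-291)*(-345 - 291)) = 1/(2*(-291)*(-636)) = 1/370152 ≈ 2.7016e-6)
C = 106227015/27666676 (C = 5841*(-1/188364) - 37521*(-1/9694) = -177/5708 + 37521/9694 = 106227015/27666676 ≈ 3.8395)
(g - 240522) - C = (1/370152 - 240522) - 1*106227015/27666676 = -89029699343/370152 - 106227015/27666676 = -615798791560562537/2560218863688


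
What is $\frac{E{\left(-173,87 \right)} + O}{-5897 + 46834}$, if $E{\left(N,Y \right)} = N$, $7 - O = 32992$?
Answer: $- \frac{33158}{40937} \approx -0.80998$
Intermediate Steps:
$O = -32985$ ($O = 7 - 32992 = -32985$)
$\frac{E{\left(-173,87 \right)} + O}{-5897 + 46834} = \frac{-173 - 32985}{-5897 + 46834} = - \frac{33158}{40937}$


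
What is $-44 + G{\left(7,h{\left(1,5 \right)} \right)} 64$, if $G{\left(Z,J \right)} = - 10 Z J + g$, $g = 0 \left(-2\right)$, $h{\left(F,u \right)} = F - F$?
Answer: $-44$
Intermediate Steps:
$h{\left(F,u \right)} = 0$
$g = 0$
$G{\left(Z,J \right)} = - 10 J Z$ ($G{\left(Z,J \right)} = - 10 Z J + 0 = - 10 J Z + 0 = - 10 J Z$)
$-44 + G{\left(7,h{\left(1,5 \right)} \right)} 64 = -44 + \left(-10\right) 0 \cdot 7 \cdot 64 = -44 + 0 \cdot 64 = -44 + 0 = -44$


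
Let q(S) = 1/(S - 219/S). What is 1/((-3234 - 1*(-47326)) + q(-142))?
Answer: 19945/879414798 ≈ 2.2680e-5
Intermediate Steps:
1/((-3234 - 1*(-47326)) + q(-142)) = 1/((-3234 - 1*(-47326)) - 142/(-219 + (-142)²)) = 1/((-3234 + 47326) - 142/(-219 + 20164)) = 1/(44092 - 142/19945) = 1/(879414798/19945) = 19945/879414798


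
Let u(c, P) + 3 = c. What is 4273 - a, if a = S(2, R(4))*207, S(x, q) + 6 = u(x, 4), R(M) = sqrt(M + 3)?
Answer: 5722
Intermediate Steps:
R(M) = sqrt(3 + M)
u(c, P) = -3 + c
S(x, q) = -9 + x (S(x, q) = -6 + (-3 + x) = -9 + x)
a = -1449 (a = (-9 + 2)*207 = -7*207 = -1449)
4273 - a = 4273 - 1*(-1449) = 4273 + 1449 = 5722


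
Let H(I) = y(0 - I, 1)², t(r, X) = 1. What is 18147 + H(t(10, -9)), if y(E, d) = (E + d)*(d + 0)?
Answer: 18147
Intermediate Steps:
y(E, d) = d*(E + d) (y(E, d) = (E + d)*d = d*(E + d))
H(I) = (1 - I)² (H(I) = (1*((0 - I) + 1))² = (1*(-I + 1))² = (1*(1 - I))² = (1 - I)²)
18147 + H(t(10, -9)) = 18147 + (-1 + 1)² = 18147 + 0² = 18147 + 0 = 18147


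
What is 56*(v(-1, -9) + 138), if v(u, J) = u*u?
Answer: 7784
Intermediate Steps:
v(u, J) = u²
56*(v(-1, -9) + 138) = 56*((-1)² + 138) = 56*(1 + 138) = 56*139 = 7784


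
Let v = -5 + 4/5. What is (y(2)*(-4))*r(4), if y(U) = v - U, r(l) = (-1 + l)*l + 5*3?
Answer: 3348/5 ≈ 669.60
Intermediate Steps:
v = -21/5 (v = -5 + 4*(⅕) = -5 + ⅘ = -21/5 ≈ -4.2000)
r(l) = 15 + l*(-1 + l) (r(l) = l*(-1 + l) + 15 = 15 + l*(-1 + l))
y(U) = -21/5 - U
(y(2)*(-4))*r(4) = ((-21/5 - 1*2)*(-4))*(15 + 4² - 1*4) = ((-21/5 - 2)*(-4))*(15 + 16 - 4) = -31/5*(-4)*27 = (124/5)*27 = 3348/5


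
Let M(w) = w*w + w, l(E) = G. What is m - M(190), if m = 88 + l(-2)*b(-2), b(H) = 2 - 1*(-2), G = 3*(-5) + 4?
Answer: -36246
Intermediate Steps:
G = -11 (G = -15 + 4 = -11)
l(E) = -11
b(H) = 4 (b(H) = 2 + 2 = 4)
M(w) = w + w² (M(w) = w² + w = w + w²)
m = 44 (m = 88 - 11*4 = 88 - 44 = 44)
m - M(190) = 44 - 190*(1 + 190) = 44 - 190*191 = 44 - 1*36290 = 44 - 36290 = -36246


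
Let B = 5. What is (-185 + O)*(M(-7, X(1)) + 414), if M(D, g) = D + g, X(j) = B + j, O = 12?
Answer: -71449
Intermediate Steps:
X(j) = 5 + j
(-185 + O)*(M(-7, X(1)) + 414) = (-185 + 12)*((-7 + (5 + 1)) + 414) = -173*((-7 + 6) + 414) = -173*(-1 + 414) = -173*413 = -71449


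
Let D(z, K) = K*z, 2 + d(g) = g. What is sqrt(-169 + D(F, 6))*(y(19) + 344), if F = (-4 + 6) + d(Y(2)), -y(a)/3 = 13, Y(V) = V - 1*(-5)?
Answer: 305*I*sqrt(127) ≈ 3437.2*I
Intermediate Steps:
Y(V) = 5 + V (Y(V) = V + 5 = 5 + V)
d(g) = -2 + g
y(a) = -39 (y(a) = -3*13 = -39)
F = 7 (F = (-4 + 6) + (-2 + (5 + 2)) = 2 + (-2 + 7) = 2 + 5 = 7)
sqrt(-169 + D(F, 6))*(y(19) + 344) = sqrt(-169 + 6*7)*(-39 + 344) = sqrt(-169 + 42)*305 = sqrt(-127)*305 = (I*sqrt(127))*305 = 305*I*sqrt(127)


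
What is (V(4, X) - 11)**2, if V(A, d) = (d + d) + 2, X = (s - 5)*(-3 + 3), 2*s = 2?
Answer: 81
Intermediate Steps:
s = 1 (s = (1/2)*2 = 1)
X = 0 (X = (1 - 5)*(-3 + 3) = -4*0 = 0)
V(A, d) = 2 + 2*d (V(A, d) = 2*d + 2 = 2 + 2*d)
(V(4, X) - 11)**2 = ((2 + 2*0) - 11)**2 = ((2 + 0) - 11)**2 = (2 - 11)**2 = (-9)**2 = 81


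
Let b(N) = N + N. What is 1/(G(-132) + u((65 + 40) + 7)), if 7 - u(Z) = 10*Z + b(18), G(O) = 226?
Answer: -1/923 ≈ -0.0010834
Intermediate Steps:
b(N) = 2*N
u(Z) = -29 - 10*Z (u(Z) = 7 - (10*Z + 2*18) = 7 - (10*Z + 36) = 7 - (36 + 10*Z) = 7 + (-36 - 10*Z) = -29 - 10*Z)
1/(G(-132) + u((65 + 40) + 7)) = 1/(226 + (-29 - 10*((65 + 40) + 7))) = 1/(226 + (-29 - 10*(105 + 7))) = 1/(226 + (-29 - 10*112)) = 1/(226 + (-29 - 1120)) = 1/(226 - 1149) = 1/(-923) = -1/923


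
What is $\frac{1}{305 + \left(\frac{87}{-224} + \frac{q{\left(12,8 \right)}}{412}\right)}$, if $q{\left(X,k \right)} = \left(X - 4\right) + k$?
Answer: $\frac{23072}{7028895} \approx 0.0032825$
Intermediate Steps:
$q{\left(X,k \right)} = -4 + X + k$ ($q{\left(X,k \right)} = \left(-4 + X\right) + k = -4 + X + k$)
$\frac{1}{305 + \left(\frac{87}{-224} + \frac{q{\left(12,8 \right)}}{412}\right)} = \frac{1}{305 + \left(\frac{87}{-224} + \frac{-4 + 12 + 8}{412}\right)} = \frac{1}{305 + \left(87 \left(- \frac{1}{224}\right) + 16 \cdot \frac{1}{412}\right)} = \frac{1}{305 + \left(- \frac{87}{224} + \frac{4}{103}\right)} = \frac{1}{305 - \frac{8065}{23072}} = \frac{1}{\frac{7028895}{23072}} = \frac{23072}{7028895}$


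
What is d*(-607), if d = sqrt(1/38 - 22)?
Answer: -607*I*sqrt(31730)/38 ≈ -2845.4*I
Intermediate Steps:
d = I*sqrt(31730)/38 (d = sqrt(1/38 - 22) = sqrt(-835/38) = I*sqrt(31730)/38 ≈ 4.6876*I)
d*(-607) = (I*sqrt(31730)/38)*(-607) = -607*I*sqrt(31730)/38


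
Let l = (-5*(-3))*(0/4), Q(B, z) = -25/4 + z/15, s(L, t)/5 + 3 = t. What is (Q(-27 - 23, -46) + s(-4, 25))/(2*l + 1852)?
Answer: 6041/111120 ≈ 0.054365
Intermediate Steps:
s(L, t) = -15 + 5*t
Q(B, z) = -25/4 + z/15 (Q(B, z) = -25*¼ + z*(1/15) = -25/4 + z/15)
l = 0 (l = 15*(0*(¼)) = 15*0 = 0)
(Q(-27 - 23, -46) + s(-4, 25))/(2*l + 1852) = ((-25/4 + (1/15)*(-46)) + (-15 + 5*25))/(2*0 + 1852) = ((-25/4 - 46/15) + (-15 + 125))/(0 + 1852) = (-559/60 + 110)/1852 = (6041/60)*(1/1852) = 6041/111120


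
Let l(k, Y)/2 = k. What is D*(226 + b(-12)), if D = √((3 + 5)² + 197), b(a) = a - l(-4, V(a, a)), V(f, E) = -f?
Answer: 666*√29 ≈ 3586.5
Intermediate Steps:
l(k, Y) = 2*k
b(a) = 8 + a (b(a) = a - 2*(-4) = a - 1*(-8) = a + 8 = 8 + a)
D = 3*√29 (D = √(8² + 197) = √(64 + 197) = √261 = 3*√29 ≈ 16.155)
D*(226 + b(-12)) = (3*√29)*(226 + (8 - 12)) = (3*√29)*(226 - 4) = (3*√29)*222 = 666*√29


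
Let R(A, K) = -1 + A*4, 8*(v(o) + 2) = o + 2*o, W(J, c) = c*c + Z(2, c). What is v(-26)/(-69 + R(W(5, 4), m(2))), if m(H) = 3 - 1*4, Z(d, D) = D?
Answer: -47/40 ≈ -1.1750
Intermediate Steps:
W(J, c) = c + c² (W(J, c) = c*c + c = c² + c = c + c²)
v(o) = -2 + 3*o/8 (v(o) = -2 + (o + 2*o)/8 = -2 + (3*o)/8 = -2 + 3*o/8)
m(H) = -1 (m(H) = 3 - 4 = -1)
R(A, K) = -1 + 4*A
v(-26)/(-69 + R(W(5, 4), m(2))) = (-2 + (3/8)*(-26))/(-69 + (-1 + 4*(4*(1 + 4)))) = (-2 - 39/4)/(-69 + (-1 + 4*(4*5))) = -47/(4*(-69 + (-1 + 4*20))) = -47/(4*(-69 + (-1 + 80))) = -47/(4*(-69 + 79)) = -47/4/10 = -47/4*⅒ = -47/40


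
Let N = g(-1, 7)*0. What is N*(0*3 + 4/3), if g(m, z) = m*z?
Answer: 0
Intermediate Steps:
N = 0 (N = -1*7*0 = -7*0 = 0)
N*(0*3 + 4/3) = 0*(0*3 + 4/3) = 0*(0 + 4*(1/3)) = 0*(0 + 4/3) = 0*(4/3) = 0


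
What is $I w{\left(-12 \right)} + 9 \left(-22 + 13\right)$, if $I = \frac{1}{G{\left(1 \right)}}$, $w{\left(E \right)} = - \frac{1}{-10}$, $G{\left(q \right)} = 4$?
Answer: $- \frac{3239}{40} \approx -80.975$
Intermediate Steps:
$w{\left(E \right)} = \frac{1}{10}$ ($w{\left(E \right)} = \left(-1\right) \left(- \frac{1}{10}\right) = \frac{1}{10}$)
$I = \frac{1}{4} \approx 0.25$
$I w{\left(-12 \right)} + 9 \left(-22 + 13\right) = \frac{1}{4} \cdot \frac{1}{10} + 9 \left(-22 + 13\right) = \frac{1}{40} + 9 \left(-9\right) = \frac{1}{40} - 81 = - \frac{3239}{40}$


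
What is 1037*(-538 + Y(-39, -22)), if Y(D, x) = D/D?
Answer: -556869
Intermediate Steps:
Y(D, x) = 1
1037*(-538 + Y(-39, -22)) = 1037*(-538 + 1) = 1037*(-537) = -556869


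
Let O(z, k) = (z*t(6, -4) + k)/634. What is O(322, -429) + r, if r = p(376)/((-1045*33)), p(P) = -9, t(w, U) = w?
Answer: 17278887/7287830 ≈ 2.3709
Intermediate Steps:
O(z, k) = k/634 + 3*z/317 (O(z, k) = (z*6 + k)/634 = (6*z + k)*(1/634) = (k + 6*z)*(1/634) = k/634 + 3*z/317)
r = 3/11495 (r = -9/((-1045*33)) = -9/(-34485) = -9*(-1/34485) = 3/11495 ≈ 0.00026098)
O(322, -429) + r = ((1/634)*(-429) + (3/317)*322) + 3/11495 = (-429/634 + 966/317) + 3/11495 = 1503/634 + 3/11495 = 17278887/7287830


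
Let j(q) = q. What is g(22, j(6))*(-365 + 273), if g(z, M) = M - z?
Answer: 1472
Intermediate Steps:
g(22, j(6))*(-365 + 273) = (6 - 1*22)*(-365 + 273) = (6 - 22)*(-92) = -16*(-92) = 1472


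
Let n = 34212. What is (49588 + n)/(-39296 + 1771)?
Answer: -3352/1501 ≈ -2.2332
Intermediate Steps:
(49588 + n)/(-39296 + 1771) = (49588 + 34212)/(-39296 + 1771) = 83800/(-37525) = 83800*(-1/37525) = -3352/1501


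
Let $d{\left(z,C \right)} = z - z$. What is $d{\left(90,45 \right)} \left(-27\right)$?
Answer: $0$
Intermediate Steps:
$d{\left(z,C \right)} = 0$
$d{\left(90,45 \right)} \left(-27\right) = 0 \left(-27\right) = 0$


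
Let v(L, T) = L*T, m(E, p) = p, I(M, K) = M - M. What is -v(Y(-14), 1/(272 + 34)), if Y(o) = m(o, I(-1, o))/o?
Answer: 0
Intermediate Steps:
I(M, K) = 0
Y(o) = 0 (Y(o) = 0/o = 0)
-v(Y(-14), 1/(272 + 34)) = -0/(272 + 34) = -0/306 = -1*0 = 0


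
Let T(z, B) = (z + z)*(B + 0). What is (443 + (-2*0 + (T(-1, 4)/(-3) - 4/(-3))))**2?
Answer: 199809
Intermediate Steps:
T(z, B) = 2*B*z (T(z, B) = (2*z)*B = 2*B*z)
(443 + (-2*0 + (T(-1, 4)/(-3) - 4/(-3))))**2 = (443 + (-2*0 + ((2*4*(-1))/(-3) - 4/(-3))))**2 = (443 + (0 + (-8*(-1/3) - 4*(-1/3))))**2 = (443 + (0 + (8/3 + 4/3)))**2 = (443 + (0 + 4))**2 = (443 + 4)**2 = 447**2 = 199809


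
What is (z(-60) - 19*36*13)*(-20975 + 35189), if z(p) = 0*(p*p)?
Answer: -126390888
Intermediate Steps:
z(p) = 0 (z(p) = 0*p² = 0)
(z(-60) - 19*36*13)*(-20975 + 35189) = (0 - 19*36*13)*(-20975 + 35189) = (0 - 684*13)*14214 = (0 - 8892)*14214 = -8892*14214 = -126390888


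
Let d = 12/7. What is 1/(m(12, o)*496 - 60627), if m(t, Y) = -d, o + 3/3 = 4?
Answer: -7/430341 ≈ -1.6266e-5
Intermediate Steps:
o = 3 (o = -1 + 4 = 3)
d = 12/7 (d = 12*(⅐) = 12/7 ≈ 1.7143)
m(t, Y) = -12/7 (m(t, Y) = -1*12/7 = -12/7)
1/(m(12, o)*496 - 60627) = 1/(-12/7*496 - 60627) = 1/(-5952/7 - 60627) = 1/(-430341/7) = -7/430341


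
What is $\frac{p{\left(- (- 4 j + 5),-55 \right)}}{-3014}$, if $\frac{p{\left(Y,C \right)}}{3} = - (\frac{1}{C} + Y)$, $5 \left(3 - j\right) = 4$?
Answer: $\frac{312}{82885} \approx 0.0037643$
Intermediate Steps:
$j = \frac{11}{5}$ ($j = 3 - \frac{4}{5} = \frac{11}{5} \approx 2.2$)
$p{\left(Y,C \right)} = - 3 Y - \frac{3}{C}$ ($p{\left(Y,C \right)} = 3 \left(- (\frac{1}{C} + Y)\right) = 3 \left(- (Y + \frac{1}{C})\right) = 3 \left(- Y - \frac{1}{C}\right) = - 3 Y - \frac{3}{C}$)
$\frac{p{\left(- (- 4 j + 5),-55 \right)}}{-3014} = \frac{- 3 \left(- (\left(-4\right) \frac{11}{5} + 5)\right) - \frac{3}{-55}}{-3014} = \left(- 3 \left(- (- \frac{44}{5} + 5)\right) - - \frac{3}{55}\right) \left(- \frac{1}{3014}\right) = \left(- 3 \left(\left(-1\right) \left(- \frac{19}{5}\right)\right) + \frac{3}{55}\right) \left(- \frac{1}{3014}\right) = \left(\left(-3\right) \frac{19}{5} + \frac{3}{55}\right) \left(- \frac{1}{3014}\right) = \left(- \frac{57}{5} + \frac{3}{55}\right) \left(- \frac{1}{3014}\right) = \left(- \frac{624}{55}\right) \left(- \frac{1}{3014}\right) = \frac{312}{82885}$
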